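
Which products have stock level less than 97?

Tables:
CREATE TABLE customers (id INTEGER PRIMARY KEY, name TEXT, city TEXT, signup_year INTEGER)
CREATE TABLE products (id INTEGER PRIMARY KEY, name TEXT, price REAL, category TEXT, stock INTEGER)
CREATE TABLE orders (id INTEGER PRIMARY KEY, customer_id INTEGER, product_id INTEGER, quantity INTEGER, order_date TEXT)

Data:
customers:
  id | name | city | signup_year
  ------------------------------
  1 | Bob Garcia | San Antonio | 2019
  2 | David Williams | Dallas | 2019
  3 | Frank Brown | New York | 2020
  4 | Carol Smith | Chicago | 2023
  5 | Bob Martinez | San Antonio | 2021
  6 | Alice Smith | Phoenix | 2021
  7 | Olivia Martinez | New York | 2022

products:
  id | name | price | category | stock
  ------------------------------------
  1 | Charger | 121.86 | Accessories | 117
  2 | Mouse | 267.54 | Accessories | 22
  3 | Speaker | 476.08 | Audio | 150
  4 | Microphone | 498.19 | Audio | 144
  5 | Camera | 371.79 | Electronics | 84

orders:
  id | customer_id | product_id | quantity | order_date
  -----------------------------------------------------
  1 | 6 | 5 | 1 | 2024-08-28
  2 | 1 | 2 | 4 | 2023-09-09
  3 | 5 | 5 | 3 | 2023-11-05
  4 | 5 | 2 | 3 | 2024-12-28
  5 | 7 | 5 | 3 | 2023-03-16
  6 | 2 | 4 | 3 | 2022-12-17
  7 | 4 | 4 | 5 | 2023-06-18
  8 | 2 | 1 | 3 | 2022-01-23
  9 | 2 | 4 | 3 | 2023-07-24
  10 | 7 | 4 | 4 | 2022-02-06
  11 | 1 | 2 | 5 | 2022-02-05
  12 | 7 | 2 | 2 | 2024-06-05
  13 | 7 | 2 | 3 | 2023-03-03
SELECT name, stock FROM products WHERE stock < 97

Execution result:
name | stock
Mouse | 22
Camera | 84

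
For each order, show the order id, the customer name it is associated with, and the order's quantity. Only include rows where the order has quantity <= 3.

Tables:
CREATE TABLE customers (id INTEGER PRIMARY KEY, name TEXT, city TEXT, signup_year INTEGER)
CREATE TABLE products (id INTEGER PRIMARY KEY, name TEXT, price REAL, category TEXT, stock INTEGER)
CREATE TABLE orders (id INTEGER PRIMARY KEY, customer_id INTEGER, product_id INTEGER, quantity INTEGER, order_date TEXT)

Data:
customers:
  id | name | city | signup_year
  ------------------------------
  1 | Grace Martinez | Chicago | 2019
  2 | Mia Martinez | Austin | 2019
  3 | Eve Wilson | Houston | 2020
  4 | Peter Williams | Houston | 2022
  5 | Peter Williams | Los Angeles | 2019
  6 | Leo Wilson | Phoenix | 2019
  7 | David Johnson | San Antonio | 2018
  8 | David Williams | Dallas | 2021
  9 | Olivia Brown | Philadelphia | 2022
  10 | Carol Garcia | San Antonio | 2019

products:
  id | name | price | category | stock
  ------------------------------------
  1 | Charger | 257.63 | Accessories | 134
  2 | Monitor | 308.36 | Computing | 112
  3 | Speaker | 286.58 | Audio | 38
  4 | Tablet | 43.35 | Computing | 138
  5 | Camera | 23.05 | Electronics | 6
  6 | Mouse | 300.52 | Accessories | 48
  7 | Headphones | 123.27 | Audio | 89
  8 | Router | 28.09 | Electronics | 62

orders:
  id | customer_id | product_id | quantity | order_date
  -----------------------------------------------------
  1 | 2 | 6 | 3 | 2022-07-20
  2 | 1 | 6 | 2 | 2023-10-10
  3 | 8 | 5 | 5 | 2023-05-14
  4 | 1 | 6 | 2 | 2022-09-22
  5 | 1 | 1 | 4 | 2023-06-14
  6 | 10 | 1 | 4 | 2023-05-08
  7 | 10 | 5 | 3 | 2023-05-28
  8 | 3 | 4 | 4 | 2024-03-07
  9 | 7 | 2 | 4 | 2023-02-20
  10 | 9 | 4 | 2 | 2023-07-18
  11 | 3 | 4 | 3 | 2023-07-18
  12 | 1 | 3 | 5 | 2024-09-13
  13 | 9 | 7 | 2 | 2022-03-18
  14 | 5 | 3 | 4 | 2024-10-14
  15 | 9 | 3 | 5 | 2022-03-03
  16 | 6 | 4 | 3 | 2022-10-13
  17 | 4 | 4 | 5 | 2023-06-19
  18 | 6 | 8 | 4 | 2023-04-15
SELECT c.id, p.name AS customer, c.quantity FROM orders c JOIN customers p ON c.customer_id = p.id WHERE c.quantity <= 3

Execution result:
id | customer | quantity
1 | Mia Martinez | 3
2 | Grace Martinez | 2
4 | Grace Martinez | 2
7 | Carol Garcia | 3
10 | Olivia Brown | 2
11 | Eve Wilson | 3
13 | Olivia Brown | 2
16 | Leo Wilson | 3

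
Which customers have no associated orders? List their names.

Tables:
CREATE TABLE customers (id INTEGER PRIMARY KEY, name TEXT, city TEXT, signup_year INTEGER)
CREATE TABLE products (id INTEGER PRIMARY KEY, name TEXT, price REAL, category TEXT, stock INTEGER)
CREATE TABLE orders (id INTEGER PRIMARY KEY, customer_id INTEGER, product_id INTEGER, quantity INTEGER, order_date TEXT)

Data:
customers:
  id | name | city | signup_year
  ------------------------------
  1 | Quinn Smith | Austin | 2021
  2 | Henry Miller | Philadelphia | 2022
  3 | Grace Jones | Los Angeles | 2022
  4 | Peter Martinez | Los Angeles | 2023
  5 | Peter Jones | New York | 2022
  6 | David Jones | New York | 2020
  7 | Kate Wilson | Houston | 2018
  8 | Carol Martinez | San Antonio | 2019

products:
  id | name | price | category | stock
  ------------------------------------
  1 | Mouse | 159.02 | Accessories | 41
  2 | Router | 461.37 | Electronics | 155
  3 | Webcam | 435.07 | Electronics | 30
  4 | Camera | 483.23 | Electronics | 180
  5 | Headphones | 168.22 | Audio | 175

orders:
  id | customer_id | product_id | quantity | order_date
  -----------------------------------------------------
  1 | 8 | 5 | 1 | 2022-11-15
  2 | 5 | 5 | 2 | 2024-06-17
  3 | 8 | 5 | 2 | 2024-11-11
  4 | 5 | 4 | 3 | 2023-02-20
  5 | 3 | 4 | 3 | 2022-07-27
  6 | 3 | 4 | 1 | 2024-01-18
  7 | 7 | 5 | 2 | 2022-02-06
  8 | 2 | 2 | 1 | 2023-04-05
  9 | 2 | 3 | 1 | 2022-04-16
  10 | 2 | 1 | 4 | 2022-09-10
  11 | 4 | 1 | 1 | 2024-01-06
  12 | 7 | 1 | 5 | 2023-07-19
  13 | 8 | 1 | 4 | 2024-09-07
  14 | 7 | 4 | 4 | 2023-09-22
SELECT p.name FROM customers p LEFT JOIN orders c ON c.customer_id = p.id WHERE c.id IS NULL

Execution result:
name
Quinn Smith
David Jones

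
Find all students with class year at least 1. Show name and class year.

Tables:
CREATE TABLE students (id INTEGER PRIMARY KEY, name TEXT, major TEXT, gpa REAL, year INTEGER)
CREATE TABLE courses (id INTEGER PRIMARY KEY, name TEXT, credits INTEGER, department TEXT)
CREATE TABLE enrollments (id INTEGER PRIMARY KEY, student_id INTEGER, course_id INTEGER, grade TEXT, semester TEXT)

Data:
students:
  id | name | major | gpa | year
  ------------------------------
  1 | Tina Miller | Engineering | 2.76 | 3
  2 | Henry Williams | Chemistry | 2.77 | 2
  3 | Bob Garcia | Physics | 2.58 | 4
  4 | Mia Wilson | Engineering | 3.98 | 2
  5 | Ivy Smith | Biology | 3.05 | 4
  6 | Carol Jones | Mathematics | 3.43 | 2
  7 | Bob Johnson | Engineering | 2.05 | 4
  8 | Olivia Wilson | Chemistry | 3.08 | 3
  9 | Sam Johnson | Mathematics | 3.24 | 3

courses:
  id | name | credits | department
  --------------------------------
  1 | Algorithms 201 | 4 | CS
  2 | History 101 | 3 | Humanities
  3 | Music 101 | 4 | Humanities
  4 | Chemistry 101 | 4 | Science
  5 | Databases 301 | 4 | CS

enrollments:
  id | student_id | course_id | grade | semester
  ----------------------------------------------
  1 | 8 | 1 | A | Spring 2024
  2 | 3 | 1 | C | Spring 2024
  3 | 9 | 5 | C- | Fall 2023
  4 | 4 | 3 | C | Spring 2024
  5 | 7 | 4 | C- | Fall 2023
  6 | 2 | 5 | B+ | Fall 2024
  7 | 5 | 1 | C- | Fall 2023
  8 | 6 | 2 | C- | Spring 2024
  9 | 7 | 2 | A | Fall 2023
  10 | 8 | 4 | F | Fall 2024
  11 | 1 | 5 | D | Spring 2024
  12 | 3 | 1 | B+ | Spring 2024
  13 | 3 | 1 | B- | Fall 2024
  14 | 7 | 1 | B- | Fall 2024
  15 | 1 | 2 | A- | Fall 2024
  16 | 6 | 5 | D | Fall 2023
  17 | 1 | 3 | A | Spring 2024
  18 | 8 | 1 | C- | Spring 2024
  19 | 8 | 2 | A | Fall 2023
SELECT name, year FROM students WHERE year >= 1

Execution result:
name | year
Tina Miller | 3
Henry Williams | 2
Bob Garcia | 4
Mia Wilson | 2
Ivy Smith | 4
Carol Jones | 2
Bob Johnson | 4
Olivia Wilson | 3
Sam Johnson | 3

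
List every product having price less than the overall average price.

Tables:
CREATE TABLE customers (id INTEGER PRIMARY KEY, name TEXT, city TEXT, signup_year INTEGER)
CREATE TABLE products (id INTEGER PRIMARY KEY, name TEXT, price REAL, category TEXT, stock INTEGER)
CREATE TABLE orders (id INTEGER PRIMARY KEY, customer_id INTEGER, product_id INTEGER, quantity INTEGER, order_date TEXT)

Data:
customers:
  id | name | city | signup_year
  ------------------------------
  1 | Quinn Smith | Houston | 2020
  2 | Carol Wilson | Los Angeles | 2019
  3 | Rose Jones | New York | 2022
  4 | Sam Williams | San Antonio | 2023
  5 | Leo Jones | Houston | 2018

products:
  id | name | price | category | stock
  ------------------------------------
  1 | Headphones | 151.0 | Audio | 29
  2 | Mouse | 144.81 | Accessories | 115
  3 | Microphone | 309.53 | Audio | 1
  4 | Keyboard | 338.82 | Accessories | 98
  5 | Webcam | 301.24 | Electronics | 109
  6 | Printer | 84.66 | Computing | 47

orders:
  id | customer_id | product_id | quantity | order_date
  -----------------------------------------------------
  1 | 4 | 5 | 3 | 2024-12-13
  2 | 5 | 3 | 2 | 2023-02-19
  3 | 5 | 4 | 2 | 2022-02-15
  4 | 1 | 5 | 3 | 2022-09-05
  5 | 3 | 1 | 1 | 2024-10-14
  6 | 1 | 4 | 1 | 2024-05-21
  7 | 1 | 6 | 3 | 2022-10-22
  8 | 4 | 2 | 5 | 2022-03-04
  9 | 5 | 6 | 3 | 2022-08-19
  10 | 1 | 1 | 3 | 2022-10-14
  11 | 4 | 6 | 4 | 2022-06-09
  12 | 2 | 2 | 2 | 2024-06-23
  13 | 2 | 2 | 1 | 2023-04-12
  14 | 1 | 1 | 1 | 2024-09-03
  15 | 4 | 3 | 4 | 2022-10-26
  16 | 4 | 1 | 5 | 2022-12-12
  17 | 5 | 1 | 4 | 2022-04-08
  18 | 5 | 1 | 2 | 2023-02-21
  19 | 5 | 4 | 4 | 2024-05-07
SELECT name, price FROM products WHERE price < (SELECT AVG(price) FROM products)

Execution result:
name | price
Headphones | 151.00
Mouse | 144.81
Printer | 84.66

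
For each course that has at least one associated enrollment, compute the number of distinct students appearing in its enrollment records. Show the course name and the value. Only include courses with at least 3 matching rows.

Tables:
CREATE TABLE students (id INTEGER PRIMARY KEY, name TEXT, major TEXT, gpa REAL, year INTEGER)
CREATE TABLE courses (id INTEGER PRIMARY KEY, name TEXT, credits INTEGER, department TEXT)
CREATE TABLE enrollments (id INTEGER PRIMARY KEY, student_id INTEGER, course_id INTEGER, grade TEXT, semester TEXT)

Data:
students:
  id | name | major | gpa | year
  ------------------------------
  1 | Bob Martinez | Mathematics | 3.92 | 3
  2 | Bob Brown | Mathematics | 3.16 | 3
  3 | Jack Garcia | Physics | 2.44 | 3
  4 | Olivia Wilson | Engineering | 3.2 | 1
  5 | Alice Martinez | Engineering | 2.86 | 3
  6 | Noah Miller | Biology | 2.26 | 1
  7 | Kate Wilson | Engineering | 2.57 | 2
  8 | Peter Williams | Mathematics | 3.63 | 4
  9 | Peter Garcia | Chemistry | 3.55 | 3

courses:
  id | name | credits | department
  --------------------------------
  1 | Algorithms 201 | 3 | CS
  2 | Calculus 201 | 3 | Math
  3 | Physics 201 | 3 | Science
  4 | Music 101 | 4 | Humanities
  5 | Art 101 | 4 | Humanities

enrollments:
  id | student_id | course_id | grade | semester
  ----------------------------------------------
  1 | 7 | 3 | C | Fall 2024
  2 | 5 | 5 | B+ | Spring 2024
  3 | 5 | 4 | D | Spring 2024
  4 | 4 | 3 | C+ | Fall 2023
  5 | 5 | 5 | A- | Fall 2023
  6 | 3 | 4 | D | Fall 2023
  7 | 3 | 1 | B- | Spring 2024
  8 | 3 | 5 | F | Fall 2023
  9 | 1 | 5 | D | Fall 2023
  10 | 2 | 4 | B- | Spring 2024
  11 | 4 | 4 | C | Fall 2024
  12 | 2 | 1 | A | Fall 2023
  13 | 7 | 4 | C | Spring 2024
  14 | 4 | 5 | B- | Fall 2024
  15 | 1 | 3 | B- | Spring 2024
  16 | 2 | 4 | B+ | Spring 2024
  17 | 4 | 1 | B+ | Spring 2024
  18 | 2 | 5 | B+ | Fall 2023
SELECT p.name, COUNT(DISTINCT c.student_id) AS distinct_student_count FROM enrollments c JOIN courses p ON c.course_id = p.id GROUP BY p.id, p.name HAVING COUNT(*) >= 3

Execution result:
name | distinct_student_count
Algorithms 201 | 3
Physics 201 | 3
Music 101 | 5
Art 101 | 5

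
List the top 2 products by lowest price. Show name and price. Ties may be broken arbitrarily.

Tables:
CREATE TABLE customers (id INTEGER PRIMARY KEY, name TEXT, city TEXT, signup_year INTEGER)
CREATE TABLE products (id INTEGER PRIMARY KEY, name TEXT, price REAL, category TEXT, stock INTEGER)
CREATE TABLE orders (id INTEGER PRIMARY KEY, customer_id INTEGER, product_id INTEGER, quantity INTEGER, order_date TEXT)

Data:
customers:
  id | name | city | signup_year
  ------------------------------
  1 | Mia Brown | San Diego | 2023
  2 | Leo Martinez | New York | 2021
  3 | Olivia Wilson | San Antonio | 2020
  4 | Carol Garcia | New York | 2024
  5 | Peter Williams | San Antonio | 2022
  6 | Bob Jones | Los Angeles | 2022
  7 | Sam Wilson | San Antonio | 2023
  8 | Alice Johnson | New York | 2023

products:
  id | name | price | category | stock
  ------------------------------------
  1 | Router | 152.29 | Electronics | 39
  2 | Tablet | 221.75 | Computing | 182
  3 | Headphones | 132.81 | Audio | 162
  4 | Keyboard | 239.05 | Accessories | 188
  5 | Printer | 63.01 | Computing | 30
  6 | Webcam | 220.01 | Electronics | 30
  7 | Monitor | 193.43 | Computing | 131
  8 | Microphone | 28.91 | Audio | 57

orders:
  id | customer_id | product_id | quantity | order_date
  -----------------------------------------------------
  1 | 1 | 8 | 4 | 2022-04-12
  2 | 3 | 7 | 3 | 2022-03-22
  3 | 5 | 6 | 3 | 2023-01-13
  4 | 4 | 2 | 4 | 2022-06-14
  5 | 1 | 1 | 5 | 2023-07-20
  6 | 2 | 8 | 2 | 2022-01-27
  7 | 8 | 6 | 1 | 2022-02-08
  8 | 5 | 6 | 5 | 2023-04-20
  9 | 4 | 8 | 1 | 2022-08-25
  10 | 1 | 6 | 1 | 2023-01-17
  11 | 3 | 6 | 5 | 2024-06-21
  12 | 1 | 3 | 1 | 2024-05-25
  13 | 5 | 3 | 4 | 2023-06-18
SELECT name, price FROM products ORDER BY price ASC LIMIT 2

Execution result:
name | price
Microphone | 28.91
Printer | 63.01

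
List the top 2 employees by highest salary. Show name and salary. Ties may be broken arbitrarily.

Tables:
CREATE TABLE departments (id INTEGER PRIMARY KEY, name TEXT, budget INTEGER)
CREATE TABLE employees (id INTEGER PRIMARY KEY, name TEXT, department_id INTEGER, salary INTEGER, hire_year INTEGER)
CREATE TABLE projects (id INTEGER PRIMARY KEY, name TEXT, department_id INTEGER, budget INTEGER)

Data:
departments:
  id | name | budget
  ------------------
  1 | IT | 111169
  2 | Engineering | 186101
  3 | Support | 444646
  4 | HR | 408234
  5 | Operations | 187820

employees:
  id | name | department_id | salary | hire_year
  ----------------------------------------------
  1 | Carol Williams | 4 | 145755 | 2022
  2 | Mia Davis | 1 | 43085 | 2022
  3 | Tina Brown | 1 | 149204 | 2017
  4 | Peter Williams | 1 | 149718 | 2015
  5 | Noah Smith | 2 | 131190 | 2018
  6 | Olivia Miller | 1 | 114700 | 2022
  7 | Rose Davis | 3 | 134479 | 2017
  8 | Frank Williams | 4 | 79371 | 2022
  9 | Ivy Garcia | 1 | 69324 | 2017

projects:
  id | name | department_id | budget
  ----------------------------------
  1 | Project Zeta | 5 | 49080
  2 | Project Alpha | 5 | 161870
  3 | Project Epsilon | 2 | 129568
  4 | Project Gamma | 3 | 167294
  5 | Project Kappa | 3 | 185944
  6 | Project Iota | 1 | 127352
SELECT name, salary FROM employees ORDER BY salary DESC LIMIT 2

Execution result:
name | salary
Peter Williams | 149718
Tina Brown | 149204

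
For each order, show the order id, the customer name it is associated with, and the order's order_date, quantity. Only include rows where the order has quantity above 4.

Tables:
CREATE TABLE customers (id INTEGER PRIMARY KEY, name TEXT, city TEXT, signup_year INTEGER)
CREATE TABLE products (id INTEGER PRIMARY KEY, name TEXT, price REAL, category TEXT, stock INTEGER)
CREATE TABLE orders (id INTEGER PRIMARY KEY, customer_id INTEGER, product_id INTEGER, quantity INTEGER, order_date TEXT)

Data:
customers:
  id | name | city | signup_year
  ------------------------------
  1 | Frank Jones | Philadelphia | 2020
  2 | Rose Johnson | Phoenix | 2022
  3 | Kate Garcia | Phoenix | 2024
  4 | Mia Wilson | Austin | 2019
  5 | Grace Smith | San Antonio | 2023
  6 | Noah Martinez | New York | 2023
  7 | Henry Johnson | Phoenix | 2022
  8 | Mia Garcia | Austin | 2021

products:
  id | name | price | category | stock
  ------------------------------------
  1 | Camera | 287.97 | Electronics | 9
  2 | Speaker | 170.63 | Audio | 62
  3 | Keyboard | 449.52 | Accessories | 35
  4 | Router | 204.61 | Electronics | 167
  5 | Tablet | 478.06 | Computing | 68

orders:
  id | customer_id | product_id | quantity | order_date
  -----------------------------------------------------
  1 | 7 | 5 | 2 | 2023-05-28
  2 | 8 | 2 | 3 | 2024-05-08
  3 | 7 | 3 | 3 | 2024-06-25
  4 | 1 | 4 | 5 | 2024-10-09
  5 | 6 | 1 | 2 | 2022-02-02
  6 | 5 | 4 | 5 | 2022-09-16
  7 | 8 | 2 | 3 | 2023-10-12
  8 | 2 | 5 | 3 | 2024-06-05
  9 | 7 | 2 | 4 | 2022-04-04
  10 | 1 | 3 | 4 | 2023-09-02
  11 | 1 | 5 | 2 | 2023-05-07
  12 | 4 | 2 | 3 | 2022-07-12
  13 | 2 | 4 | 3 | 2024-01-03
SELECT c.id, p.name AS customer, c.order_date, c.quantity FROM orders c JOIN customers p ON c.customer_id = p.id WHERE c.quantity > 4

Execution result:
id | customer | order_date | quantity
4 | Frank Jones | 2024-10-09 | 5
6 | Grace Smith | 2022-09-16 | 5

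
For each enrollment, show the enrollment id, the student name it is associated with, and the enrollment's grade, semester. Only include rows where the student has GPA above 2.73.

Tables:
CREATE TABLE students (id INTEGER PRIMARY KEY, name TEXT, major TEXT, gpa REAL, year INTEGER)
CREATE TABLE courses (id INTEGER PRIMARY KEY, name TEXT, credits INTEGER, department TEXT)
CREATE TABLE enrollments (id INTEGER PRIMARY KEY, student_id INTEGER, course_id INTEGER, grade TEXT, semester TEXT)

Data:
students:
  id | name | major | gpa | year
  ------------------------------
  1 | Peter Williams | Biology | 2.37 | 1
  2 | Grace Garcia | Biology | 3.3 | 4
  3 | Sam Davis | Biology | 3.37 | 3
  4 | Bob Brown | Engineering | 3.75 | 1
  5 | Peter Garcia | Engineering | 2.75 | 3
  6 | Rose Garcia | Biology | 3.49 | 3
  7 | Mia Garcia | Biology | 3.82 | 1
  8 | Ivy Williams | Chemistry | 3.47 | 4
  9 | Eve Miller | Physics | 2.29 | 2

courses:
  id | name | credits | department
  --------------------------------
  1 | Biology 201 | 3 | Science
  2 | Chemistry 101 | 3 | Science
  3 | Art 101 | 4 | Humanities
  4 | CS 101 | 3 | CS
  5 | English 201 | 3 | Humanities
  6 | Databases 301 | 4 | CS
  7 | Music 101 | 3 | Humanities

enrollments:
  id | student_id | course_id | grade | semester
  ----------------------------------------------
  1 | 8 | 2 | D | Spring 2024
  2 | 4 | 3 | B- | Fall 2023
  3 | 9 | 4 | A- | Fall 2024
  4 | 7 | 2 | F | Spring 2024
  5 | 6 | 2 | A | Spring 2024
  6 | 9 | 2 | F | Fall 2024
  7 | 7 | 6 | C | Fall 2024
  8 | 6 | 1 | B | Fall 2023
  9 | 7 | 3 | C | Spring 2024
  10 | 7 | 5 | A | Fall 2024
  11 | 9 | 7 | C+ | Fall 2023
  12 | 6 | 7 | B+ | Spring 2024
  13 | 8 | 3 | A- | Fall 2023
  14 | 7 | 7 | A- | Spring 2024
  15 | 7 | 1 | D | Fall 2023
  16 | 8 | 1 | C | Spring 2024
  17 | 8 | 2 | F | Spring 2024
SELECT c.id, p.name AS student, c.grade, c.semester FROM enrollments c JOIN students p ON c.student_id = p.id WHERE p.gpa > 2.73

Execution result:
id | student | grade | semester
1 | Ivy Williams | D | Spring 2024
2 | Bob Brown | B- | Fall 2023
4 | Mia Garcia | F | Spring 2024
5 | Rose Garcia | A | Spring 2024
7 | Mia Garcia | C | Fall 2024
8 | Rose Garcia | B | Fall 2023
9 | Mia Garcia | C | Spring 2024
10 | Mia Garcia | A | Fall 2024
12 | Rose Garcia | B+ | Spring 2024
13 | Ivy Williams | A- | Fall 2023
14 | Mia Garcia | A- | Spring 2024
15 | Mia Garcia | D | Fall 2023
16 | Ivy Williams | C | Spring 2024
17 | Ivy Williams | F | Spring 2024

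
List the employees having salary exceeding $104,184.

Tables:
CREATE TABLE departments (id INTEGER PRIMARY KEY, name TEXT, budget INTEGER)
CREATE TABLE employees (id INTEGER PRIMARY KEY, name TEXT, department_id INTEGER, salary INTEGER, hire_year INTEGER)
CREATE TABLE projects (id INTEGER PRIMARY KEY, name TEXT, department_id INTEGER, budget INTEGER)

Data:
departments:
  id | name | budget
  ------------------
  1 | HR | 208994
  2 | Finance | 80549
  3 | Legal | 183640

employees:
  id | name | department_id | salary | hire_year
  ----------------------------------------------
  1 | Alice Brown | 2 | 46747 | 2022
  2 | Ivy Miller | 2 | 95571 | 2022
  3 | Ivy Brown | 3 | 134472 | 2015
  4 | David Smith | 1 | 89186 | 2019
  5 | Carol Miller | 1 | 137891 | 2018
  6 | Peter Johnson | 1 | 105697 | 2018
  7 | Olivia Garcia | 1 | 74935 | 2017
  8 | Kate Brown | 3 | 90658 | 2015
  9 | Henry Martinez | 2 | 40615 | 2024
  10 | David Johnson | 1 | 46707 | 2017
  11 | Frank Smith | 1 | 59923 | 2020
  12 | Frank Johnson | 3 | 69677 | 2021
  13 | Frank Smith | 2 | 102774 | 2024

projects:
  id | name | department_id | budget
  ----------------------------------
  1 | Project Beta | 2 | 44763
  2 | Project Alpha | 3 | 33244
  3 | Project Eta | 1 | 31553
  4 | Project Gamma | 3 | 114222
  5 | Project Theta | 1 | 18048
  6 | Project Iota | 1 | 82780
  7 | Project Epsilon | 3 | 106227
SELECT name, salary FROM employees WHERE salary > 104184

Execution result:
name | salary
Ivy Brown | 134472
Carol Miller | 137891
Peter Johnson | 105697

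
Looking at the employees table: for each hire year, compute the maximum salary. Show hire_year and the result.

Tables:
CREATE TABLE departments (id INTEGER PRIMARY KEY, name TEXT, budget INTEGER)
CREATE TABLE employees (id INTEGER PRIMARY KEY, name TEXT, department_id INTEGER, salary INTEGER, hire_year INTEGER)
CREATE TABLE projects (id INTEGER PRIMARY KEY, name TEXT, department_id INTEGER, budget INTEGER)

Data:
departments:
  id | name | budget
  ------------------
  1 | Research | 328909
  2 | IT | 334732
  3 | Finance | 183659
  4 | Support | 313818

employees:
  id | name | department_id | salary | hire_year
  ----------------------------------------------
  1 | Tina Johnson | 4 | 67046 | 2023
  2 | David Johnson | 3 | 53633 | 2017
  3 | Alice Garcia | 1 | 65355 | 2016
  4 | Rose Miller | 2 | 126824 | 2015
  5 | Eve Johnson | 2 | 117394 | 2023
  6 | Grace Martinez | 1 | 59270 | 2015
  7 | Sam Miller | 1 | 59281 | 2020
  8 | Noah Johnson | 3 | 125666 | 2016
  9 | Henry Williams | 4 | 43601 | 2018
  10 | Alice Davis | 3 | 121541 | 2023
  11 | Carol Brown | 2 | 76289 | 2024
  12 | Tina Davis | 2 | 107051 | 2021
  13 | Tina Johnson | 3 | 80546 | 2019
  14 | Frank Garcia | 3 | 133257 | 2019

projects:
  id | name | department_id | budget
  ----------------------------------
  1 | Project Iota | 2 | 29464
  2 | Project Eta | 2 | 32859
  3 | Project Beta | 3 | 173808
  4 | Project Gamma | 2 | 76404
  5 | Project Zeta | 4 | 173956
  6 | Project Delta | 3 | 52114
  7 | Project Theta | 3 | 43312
SELECT hire_year, MAX(salary) AS max_salary FROM employees GROUP BY hire_year

Execution result:
hire_year | max_salary
2015 | 126824
2016 | 125666
2017 | 53633
2018 | 43601
2019 | 133257
2020 | 59281
2021 | 107051
2023 | 121541
2024 | 76289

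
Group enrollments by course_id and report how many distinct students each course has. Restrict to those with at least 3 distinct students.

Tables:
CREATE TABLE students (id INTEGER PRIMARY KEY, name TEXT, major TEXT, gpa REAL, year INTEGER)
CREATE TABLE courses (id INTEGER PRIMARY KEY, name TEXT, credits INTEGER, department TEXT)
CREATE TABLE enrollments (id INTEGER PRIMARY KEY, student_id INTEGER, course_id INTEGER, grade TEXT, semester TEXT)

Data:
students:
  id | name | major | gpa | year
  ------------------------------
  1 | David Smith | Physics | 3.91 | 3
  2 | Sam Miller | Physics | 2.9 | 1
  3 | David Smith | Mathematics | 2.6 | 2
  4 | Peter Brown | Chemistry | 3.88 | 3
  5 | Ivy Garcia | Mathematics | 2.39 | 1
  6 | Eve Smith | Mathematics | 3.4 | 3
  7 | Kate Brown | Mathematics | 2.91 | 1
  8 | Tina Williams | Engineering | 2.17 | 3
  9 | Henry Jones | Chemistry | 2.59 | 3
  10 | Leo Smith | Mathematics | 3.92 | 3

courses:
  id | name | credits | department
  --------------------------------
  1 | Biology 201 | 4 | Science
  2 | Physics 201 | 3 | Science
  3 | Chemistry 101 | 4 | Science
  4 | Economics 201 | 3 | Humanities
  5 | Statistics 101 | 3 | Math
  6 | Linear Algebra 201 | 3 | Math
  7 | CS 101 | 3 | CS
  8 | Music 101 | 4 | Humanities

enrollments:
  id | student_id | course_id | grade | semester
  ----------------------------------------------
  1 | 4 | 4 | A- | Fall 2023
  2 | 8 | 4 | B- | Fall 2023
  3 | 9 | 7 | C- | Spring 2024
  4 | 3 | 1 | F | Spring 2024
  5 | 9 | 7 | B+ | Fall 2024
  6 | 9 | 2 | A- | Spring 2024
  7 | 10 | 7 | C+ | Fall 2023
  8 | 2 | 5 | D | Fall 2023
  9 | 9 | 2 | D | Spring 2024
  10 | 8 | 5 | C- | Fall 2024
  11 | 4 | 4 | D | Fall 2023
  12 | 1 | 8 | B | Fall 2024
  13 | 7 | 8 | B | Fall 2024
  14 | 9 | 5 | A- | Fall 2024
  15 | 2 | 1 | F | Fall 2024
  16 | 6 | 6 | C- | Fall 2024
SELECT course_id, COUNT(DISTINCT student_id) AS distinct_student_count FROM enrollments GROUP BY course_id HAVING COUNT(DISTINCT student_id) >= 3

Execution result:
course_id | distinct_student_count
5 | 3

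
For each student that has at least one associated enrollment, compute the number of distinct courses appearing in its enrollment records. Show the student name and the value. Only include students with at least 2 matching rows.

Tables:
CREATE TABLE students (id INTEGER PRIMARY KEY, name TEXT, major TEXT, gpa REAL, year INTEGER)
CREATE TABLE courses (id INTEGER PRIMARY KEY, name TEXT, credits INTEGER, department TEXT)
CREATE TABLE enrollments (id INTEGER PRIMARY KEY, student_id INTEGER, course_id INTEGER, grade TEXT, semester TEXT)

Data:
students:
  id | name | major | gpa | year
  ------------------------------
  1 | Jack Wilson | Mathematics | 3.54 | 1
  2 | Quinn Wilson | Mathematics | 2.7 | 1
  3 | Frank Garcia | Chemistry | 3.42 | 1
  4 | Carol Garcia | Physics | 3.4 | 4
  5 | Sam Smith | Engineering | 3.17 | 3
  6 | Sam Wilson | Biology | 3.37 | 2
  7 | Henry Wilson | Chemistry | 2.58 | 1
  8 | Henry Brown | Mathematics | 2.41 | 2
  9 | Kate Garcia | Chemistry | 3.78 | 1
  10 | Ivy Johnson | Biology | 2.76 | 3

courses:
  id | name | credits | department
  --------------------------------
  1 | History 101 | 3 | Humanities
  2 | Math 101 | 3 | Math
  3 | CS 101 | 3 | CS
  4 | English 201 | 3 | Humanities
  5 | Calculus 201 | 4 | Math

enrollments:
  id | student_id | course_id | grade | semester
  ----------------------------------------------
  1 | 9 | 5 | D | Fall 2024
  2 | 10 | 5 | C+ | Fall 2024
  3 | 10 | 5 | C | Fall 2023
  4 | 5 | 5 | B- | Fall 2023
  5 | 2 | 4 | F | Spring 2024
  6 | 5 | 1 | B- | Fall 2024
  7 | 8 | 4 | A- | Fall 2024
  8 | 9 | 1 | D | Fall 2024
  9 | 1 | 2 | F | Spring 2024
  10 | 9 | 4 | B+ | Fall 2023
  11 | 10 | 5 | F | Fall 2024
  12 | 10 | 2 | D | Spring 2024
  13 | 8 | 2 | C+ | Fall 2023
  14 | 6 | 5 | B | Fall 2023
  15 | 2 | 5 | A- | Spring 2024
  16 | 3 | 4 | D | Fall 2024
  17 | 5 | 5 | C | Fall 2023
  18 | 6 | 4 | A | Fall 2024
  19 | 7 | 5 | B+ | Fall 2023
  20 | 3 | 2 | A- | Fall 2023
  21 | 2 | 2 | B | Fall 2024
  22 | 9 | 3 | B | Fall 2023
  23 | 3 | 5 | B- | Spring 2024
SELECT p.name, COUNT(DISTINCT c.course_id) AS distinct_course_count FROM enrollments c JOIN students p ON c.student_id = p.id GROUP BY p.id, p.name HAVING COUNT(*) >= 2

Execution result:
name | distinct_course_count
Quinn Wilson | 3
Frank Garcia | 3
Sam Smith | 2
Sam Wilson | 2
Henry Brown | 2
Kate Garcia | 4
Ivy Johnson | 2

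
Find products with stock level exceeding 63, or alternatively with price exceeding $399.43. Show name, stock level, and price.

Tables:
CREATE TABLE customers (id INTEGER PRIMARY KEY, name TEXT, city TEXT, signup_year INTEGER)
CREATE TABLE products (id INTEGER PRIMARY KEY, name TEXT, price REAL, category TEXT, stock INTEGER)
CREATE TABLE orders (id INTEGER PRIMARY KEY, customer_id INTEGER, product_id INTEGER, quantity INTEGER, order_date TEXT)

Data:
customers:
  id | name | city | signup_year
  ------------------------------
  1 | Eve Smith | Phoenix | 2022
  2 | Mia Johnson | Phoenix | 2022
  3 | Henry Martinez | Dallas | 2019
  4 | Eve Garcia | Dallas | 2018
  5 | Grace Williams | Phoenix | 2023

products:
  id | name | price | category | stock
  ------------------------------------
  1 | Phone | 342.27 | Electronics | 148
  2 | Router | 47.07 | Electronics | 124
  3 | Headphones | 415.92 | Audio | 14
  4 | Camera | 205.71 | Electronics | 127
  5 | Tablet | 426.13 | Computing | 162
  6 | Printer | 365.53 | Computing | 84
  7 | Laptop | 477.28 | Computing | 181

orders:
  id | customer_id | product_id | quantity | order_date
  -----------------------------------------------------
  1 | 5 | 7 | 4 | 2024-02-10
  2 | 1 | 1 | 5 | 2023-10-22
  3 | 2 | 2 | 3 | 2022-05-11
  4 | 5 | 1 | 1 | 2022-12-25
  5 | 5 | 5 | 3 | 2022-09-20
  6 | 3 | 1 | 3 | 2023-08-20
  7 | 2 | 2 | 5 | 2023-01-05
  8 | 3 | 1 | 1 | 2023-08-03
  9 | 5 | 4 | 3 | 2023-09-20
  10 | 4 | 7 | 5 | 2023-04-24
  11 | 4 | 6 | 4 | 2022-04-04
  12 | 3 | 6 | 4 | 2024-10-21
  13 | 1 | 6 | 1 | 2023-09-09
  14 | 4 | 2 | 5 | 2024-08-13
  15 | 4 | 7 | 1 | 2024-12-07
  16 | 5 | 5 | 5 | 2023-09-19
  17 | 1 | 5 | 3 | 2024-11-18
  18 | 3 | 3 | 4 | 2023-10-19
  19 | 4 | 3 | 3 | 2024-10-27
SELECT name, stock, price FROM products WHERE stock > 63 OR price > 399.43

Execution result:
name | stock | price
Phone | 148 | 342.27
Router | 124 | 47.07
Headphones | 14 | 415.92
Camera | 127 | 205.71
Tablet | 162 | 426.13
Printer | 84 | 365.53
Laptop | 181 | 477.28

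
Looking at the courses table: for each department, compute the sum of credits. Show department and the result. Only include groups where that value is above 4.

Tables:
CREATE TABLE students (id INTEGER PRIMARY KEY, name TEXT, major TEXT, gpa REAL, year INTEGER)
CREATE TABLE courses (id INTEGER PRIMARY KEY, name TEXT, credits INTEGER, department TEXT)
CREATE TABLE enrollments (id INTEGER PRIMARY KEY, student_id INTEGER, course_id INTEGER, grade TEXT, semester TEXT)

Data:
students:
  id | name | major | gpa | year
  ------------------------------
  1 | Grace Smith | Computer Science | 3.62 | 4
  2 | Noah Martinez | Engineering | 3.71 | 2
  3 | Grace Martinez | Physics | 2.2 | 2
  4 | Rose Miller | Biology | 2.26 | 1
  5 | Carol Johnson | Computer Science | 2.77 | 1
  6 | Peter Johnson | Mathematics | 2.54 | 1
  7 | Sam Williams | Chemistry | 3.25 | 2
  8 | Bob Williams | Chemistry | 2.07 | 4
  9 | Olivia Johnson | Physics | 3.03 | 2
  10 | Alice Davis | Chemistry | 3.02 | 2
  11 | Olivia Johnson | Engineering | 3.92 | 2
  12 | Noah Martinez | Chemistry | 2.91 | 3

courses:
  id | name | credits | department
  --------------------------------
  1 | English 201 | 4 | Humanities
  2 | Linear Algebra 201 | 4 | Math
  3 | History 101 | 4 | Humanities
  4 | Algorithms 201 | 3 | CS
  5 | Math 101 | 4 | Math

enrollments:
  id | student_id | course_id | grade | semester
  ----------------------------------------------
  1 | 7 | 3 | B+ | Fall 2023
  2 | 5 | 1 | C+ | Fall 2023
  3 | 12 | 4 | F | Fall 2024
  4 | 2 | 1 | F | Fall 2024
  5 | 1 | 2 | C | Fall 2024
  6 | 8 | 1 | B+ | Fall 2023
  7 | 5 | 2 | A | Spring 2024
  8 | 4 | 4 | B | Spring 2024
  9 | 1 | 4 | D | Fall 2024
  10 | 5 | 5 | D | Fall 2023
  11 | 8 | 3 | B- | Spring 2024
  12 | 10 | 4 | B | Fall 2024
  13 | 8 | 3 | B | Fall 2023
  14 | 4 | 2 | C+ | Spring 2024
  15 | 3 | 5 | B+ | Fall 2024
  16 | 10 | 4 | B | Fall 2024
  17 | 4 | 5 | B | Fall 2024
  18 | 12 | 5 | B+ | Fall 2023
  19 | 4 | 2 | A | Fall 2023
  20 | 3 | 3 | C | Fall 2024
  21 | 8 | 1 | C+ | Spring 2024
SELECT department, SUM(credits) AS sum_credits FROM courses GROUP BY department HAVING SUM(credits) > 4

Execution result:
department | sum_credits
Humanities | 8
Math | 8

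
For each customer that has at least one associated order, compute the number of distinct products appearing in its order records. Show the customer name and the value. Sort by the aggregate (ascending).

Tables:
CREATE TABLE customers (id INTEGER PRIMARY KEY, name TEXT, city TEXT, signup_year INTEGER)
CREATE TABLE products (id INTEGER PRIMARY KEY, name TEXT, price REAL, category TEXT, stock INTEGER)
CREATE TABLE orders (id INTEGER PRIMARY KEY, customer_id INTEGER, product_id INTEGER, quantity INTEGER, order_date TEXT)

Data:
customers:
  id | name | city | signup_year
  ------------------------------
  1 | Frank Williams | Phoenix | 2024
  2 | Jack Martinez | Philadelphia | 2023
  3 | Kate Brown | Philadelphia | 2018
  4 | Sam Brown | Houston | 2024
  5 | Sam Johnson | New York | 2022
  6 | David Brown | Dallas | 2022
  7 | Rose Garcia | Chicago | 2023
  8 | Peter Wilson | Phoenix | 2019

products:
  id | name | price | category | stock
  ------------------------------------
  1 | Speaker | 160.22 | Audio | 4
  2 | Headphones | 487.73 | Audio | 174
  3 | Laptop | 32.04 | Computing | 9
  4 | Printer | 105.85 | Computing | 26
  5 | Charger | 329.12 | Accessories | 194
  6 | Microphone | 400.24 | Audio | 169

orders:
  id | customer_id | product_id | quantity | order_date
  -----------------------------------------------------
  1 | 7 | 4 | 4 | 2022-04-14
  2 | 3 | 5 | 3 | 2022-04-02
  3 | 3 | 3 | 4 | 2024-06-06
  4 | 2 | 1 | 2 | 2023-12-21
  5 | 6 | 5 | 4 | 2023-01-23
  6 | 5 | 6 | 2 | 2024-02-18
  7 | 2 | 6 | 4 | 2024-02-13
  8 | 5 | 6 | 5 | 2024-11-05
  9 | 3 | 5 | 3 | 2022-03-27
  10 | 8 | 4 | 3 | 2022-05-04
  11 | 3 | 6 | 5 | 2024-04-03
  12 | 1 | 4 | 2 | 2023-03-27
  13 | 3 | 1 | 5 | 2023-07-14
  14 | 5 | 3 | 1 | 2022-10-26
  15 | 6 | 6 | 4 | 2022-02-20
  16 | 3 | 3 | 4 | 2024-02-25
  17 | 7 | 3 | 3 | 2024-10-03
SELECT p.name, COUNT(DISTINCT c.product_id) AS distinct_product_count FROM orders c JOIN customers p ON c.customer_id = p.id GROUP BY p.id, p.name ORDER BY distinct_product_count ASC

Execution result:
name | distinct_product_count
Frank Williams | 1
Peter Wilson | 1
Jack Martinez | 2
Sam Johnson | 2
David Brown | 2
Rose Garcia | 2
Kate Brown | 4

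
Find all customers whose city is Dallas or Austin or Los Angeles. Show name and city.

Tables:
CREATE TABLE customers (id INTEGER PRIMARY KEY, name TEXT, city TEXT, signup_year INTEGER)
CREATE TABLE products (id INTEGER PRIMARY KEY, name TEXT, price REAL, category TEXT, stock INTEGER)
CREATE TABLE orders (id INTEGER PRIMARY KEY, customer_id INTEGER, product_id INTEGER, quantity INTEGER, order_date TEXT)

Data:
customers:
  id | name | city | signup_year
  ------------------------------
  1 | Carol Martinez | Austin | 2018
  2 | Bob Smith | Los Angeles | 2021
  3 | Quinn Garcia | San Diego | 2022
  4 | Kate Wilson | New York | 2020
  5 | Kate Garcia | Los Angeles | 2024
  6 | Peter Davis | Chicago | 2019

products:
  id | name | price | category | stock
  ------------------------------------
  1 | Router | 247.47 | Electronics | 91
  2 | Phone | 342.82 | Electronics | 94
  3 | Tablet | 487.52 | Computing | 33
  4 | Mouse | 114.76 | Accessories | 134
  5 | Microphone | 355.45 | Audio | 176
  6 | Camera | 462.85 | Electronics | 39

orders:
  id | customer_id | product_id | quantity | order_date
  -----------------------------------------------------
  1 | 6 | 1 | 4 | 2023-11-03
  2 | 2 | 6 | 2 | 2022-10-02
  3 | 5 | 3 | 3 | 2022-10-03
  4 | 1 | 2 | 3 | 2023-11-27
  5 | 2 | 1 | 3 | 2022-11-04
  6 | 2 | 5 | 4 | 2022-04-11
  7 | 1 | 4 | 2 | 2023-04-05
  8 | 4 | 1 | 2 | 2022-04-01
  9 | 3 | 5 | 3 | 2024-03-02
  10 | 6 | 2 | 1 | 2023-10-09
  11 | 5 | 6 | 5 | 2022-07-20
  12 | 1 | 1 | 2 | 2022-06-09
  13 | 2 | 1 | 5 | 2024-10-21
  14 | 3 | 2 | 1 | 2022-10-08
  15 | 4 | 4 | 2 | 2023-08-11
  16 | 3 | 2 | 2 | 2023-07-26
SELECT name, city FROM customers WHERE city IN ('Dallas', 'Austin', 'Los Angeles')

Execution result:
name | city
Carol Martinez | Austin
Bob Smith | Los Angeles
Kate Garcia | Los Angeles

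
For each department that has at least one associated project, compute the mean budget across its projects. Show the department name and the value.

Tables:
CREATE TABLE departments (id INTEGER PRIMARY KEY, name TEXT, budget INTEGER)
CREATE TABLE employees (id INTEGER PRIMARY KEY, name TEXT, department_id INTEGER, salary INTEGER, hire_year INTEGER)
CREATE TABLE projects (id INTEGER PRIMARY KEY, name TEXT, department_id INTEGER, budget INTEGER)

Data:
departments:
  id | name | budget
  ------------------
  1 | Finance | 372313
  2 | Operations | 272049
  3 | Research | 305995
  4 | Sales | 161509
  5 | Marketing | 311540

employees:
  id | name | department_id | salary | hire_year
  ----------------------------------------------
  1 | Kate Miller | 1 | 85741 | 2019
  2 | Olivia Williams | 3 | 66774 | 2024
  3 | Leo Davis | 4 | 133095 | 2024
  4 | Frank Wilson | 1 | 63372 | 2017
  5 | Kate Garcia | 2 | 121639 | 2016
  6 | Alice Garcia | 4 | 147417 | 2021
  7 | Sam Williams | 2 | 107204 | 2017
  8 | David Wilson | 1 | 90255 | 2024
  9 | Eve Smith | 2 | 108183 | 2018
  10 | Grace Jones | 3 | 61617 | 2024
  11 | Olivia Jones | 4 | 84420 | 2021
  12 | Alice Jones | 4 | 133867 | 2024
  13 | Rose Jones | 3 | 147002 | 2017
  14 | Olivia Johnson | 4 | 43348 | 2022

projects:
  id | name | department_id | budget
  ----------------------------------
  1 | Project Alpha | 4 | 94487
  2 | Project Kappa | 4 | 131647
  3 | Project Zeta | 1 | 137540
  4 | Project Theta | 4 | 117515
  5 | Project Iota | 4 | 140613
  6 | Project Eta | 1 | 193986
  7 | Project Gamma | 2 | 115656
SELECT p.name, AVG(c.budget) AS avg_budget FROM projects c JOIN departments p ON c.department_id = p.id GROUP BY p.id, p.name

Execution result:
name | avg_budget
Finance | 165763.00
Operations | 115656.00
Sales | 121065.50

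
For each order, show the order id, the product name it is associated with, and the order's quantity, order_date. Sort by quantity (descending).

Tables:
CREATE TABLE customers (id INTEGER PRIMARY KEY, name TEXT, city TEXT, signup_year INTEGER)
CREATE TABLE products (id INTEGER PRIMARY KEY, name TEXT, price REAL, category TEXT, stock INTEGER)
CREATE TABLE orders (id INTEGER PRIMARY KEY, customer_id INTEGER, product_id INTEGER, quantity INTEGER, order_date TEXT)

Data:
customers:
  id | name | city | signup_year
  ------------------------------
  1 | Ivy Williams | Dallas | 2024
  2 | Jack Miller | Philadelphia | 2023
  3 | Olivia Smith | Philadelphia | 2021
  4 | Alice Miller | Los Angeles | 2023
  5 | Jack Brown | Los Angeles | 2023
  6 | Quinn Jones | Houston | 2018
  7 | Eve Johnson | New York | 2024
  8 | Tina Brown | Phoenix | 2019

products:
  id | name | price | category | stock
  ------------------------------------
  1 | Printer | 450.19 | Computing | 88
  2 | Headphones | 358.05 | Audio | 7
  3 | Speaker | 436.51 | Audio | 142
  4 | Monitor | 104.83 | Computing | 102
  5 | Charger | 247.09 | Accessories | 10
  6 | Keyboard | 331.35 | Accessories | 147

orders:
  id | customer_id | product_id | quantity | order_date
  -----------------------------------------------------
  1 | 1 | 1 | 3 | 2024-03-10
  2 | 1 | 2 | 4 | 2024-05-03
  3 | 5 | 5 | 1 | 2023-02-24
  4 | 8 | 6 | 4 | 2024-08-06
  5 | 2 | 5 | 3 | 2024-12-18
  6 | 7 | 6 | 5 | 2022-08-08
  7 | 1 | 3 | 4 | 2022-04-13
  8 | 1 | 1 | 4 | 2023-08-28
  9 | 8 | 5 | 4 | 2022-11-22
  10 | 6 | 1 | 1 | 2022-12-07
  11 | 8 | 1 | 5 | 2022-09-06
SELECT c.id, p.name AS product, c.quantity, c.order_date FROM orders c JOIN products p ON c.product_id = p.id ORDER BY c.quantity DESC

Execution result:
id | product | quantity | order_date
6 | Keyboard | 5 | 2022-08-08
11 | Printer | 5 | 2022-09-06
2 | Headphones | 4 | 2024-05-03
4 | Keyboard | 4 | 2024-08-06
7 | Speaker | 4 | 2022-04-13
8 | Printer | 4 | 2023-08-28
9 | Charger | 4 | 2022-11-22
1 | Printer | 3 | 2024-03-10
5 | Charger | 3 | 2024-12-18
3 | Charger | 1 | 2023-02-24
10 | Printer | 1 | 2022-12-07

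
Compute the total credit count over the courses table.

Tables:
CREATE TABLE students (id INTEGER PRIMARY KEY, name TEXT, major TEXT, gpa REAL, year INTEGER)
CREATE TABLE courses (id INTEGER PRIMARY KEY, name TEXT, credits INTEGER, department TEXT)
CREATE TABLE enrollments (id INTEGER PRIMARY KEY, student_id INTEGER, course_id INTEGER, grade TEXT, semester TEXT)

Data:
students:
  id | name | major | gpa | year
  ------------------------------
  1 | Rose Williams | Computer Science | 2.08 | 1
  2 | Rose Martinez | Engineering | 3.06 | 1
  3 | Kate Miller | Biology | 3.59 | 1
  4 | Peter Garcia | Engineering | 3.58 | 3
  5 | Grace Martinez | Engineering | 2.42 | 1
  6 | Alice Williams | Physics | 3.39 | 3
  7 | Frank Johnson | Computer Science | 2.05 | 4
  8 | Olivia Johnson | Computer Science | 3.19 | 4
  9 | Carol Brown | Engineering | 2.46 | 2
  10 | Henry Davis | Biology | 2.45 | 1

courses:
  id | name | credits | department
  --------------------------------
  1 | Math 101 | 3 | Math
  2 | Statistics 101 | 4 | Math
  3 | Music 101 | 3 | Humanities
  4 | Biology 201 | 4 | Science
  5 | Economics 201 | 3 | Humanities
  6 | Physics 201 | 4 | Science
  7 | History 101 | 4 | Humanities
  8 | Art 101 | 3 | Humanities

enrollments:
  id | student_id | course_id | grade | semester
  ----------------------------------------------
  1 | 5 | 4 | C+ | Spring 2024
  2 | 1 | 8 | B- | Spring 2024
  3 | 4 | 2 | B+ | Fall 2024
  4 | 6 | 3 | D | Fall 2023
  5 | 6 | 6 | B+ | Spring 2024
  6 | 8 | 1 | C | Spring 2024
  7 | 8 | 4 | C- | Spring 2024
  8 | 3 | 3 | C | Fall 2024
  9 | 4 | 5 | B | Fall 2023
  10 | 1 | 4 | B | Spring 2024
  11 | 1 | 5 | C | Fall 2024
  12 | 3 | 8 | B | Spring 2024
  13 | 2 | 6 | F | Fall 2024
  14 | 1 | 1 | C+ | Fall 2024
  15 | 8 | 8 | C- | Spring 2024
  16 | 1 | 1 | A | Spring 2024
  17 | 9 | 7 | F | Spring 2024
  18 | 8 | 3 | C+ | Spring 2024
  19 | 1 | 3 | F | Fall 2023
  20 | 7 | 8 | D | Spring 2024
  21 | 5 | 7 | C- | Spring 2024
SELECT SUM(credits) FROM courses

Execution result:
28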